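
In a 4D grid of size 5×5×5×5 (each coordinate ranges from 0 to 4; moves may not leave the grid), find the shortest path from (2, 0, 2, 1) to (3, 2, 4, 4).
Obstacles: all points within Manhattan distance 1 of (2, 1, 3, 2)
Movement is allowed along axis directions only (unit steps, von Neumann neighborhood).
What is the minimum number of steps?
8
(one shortest path: (2, 0, 2, 1) → (3, 0, 2, 1) → (3, 1, 2, 1) → (3, 2, 2, 1) → (3, 2, 3, 1) → (3, 2, 4, 1) → (3, 2, 4, 2) → (3, 2, 4, 3) → (3, 2, 4, 4))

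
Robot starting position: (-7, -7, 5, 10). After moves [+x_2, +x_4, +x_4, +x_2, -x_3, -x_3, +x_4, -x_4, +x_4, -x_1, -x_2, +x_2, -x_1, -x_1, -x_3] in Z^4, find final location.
(-10, -5, 2, 13)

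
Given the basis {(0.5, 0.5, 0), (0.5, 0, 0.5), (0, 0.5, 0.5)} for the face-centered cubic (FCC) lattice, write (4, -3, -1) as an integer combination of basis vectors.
2b₁ + 6b₂ - 8b₃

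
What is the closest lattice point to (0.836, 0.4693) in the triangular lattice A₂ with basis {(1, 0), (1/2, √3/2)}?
(1, 0)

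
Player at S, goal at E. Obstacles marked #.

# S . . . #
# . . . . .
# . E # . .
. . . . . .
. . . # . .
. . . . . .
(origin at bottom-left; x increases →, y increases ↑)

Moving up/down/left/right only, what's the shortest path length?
3
(one shortest path: (1, 5) → (2, 5) → (2, 4) → (2, 3))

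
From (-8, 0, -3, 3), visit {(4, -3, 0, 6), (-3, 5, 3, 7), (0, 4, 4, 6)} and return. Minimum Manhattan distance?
62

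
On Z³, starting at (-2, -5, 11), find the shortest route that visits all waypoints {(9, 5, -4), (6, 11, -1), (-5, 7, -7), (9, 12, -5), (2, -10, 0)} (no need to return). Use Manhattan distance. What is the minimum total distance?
81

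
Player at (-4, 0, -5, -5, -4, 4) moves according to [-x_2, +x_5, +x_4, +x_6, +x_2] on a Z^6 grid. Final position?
(-4, 0, -5, -4, -3, 5)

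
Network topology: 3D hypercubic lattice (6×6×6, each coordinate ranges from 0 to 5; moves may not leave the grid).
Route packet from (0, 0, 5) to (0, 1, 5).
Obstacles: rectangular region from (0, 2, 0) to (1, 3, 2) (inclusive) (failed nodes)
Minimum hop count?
1
(one shortest path: (0, 0, 5) → (0, 1, 5))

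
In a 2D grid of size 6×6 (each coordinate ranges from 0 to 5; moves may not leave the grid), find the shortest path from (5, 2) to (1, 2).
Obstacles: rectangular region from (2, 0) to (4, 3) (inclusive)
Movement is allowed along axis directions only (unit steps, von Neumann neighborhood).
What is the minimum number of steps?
8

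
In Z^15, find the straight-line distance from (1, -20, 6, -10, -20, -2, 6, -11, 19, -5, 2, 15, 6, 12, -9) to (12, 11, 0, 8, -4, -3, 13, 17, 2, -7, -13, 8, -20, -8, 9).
67.0746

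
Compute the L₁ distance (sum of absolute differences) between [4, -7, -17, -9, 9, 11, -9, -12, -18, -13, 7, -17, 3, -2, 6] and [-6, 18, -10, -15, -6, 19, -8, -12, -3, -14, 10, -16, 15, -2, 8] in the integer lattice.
106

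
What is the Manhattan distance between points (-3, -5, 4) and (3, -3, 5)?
9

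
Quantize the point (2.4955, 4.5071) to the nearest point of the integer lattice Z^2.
(2, 5)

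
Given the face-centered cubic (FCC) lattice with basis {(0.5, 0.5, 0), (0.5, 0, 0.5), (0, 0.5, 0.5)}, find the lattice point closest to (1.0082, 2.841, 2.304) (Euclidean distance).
(1, 3, 2)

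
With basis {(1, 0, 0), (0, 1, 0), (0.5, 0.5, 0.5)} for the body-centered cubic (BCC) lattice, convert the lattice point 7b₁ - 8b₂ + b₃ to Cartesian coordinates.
(7.5, -7.5, 0.5)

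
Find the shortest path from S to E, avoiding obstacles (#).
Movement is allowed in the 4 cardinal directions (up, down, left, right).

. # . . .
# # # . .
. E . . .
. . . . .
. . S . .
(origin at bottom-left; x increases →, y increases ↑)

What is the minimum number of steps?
3
(one shortest path: (2, 0) → (1, 0) → (1, 1) → (1, 2))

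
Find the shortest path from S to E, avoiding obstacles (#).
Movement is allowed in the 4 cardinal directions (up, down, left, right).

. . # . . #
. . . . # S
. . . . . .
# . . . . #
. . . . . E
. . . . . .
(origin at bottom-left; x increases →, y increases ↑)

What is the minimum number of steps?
5
(one shortest path: (5, 4) → (5, 3) → (4, 3) → (4, 2) → (4, 1) → (5, 1))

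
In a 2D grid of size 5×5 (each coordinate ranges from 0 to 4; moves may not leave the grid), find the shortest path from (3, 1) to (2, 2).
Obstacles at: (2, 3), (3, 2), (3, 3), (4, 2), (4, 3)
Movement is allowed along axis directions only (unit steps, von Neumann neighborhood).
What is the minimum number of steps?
2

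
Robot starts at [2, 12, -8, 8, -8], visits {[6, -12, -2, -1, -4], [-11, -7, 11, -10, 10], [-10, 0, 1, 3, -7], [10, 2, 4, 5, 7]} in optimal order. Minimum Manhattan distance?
173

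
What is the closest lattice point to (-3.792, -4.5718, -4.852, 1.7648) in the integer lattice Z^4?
(-4, -5, -5, 2)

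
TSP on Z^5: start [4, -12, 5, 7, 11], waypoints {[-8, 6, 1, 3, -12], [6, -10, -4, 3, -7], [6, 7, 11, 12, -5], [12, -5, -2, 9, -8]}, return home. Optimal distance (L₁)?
188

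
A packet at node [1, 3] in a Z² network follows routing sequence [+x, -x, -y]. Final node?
(1, 2)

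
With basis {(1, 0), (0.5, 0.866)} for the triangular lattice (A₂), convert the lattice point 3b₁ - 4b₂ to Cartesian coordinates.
(1, -3.464)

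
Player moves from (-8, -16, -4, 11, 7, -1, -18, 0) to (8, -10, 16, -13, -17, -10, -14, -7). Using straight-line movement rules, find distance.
44.6094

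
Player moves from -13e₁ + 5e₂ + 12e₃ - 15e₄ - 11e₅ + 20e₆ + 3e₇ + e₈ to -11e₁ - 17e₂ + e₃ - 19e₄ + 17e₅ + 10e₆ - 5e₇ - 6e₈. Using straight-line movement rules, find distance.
40.2741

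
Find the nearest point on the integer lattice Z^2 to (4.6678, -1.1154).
(5, -1)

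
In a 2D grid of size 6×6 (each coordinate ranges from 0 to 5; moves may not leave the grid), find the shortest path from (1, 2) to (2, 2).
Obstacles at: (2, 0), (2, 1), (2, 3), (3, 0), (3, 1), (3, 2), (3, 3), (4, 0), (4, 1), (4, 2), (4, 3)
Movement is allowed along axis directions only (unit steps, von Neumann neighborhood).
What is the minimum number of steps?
1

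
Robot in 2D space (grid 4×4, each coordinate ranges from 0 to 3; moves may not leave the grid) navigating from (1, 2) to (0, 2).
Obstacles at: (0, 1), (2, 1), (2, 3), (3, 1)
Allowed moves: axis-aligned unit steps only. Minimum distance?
1
(one shortest path: (1, 2) → (0, 2))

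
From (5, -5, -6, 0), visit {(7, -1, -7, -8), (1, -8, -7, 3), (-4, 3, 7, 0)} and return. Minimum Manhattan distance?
96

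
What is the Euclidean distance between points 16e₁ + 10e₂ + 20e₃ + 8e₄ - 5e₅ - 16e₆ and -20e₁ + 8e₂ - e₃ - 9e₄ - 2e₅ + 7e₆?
50.6754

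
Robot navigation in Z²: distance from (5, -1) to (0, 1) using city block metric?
7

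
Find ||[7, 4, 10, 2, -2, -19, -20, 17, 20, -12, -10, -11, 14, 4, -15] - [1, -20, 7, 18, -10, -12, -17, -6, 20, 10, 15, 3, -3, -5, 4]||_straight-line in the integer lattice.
59.6992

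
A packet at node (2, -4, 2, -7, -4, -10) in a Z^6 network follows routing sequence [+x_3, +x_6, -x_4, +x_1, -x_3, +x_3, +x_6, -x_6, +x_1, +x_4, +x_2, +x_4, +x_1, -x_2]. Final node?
(5, -4, 3, -6, -4, -9)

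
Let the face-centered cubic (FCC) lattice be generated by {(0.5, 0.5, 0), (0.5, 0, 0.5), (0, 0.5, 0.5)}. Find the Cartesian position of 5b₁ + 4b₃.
(2.5, 4.5, 2)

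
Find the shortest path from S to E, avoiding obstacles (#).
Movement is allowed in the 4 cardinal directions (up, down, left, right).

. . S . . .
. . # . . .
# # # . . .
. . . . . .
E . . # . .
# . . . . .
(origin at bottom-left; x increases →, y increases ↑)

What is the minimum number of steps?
8
(one shortest path: (2, 5) → (3, 5) → (3, 4) → (3, 3) → (3, 2) → (2, 2) → (1, 2) → (0, 2) → (0, 1))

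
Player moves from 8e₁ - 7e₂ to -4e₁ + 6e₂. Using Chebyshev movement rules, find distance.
13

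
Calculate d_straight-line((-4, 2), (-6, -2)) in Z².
4.47214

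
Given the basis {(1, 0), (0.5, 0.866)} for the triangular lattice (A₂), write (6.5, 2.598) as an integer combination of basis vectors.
5b₁ + 3b₂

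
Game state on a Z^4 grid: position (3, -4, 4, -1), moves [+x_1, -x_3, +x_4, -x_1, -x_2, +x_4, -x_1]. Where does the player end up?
(2, -5, 3, 1)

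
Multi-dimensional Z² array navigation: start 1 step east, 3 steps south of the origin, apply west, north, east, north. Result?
(1, -1)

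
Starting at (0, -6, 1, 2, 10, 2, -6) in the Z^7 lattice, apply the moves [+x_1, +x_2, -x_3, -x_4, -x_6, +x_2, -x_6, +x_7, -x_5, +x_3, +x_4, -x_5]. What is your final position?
(1, -4, 1, 2, 8, 0, -5)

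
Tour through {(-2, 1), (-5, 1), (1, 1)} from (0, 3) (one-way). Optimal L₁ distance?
9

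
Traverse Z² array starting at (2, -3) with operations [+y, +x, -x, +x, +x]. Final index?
(4, -2)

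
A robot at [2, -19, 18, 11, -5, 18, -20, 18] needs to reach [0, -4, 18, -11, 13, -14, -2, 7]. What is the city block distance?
118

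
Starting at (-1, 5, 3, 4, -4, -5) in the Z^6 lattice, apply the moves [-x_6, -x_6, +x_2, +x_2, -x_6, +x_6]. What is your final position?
(-1, 7, 3, 4, -4, -7)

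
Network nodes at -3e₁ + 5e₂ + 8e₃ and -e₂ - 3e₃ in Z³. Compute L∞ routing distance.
11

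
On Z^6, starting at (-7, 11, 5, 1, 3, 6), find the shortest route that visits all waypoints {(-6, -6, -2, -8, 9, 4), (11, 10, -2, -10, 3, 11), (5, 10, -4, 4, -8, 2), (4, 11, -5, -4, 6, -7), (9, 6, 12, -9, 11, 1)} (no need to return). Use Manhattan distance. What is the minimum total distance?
198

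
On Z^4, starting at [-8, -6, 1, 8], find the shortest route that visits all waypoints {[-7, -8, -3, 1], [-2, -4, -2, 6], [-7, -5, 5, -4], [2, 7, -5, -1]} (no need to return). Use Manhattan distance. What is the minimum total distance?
74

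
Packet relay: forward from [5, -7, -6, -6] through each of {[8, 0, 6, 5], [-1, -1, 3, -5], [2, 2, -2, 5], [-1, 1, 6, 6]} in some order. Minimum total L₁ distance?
65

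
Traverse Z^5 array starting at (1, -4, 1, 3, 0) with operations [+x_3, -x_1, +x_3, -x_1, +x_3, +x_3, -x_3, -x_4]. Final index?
(-1, -4, 4, 2, 0)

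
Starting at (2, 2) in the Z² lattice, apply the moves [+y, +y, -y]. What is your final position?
(2, 3)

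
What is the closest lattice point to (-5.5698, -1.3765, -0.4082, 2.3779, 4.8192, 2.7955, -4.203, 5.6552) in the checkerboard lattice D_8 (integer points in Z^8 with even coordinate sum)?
(-5, -1, 0, 2, 5, 3, -4, 6)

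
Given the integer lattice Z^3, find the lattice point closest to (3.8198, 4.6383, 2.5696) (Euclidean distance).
(4, 5, 3)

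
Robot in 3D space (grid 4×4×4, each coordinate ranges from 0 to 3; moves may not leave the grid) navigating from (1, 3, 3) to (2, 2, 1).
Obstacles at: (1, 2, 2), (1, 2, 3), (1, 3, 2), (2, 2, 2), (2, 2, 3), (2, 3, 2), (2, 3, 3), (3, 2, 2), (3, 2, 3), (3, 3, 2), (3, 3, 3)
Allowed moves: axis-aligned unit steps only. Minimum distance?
6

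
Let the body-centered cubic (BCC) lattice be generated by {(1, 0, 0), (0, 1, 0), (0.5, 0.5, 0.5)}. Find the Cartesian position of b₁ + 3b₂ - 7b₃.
(-2.5, -0.5, -3.5)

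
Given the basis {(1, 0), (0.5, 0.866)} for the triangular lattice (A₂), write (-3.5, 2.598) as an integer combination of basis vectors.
-5b₁ + 3b₂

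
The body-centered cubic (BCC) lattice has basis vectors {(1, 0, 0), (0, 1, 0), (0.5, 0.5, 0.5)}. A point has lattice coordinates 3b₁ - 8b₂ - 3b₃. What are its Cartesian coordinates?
(1.5, -9.5, -1.5)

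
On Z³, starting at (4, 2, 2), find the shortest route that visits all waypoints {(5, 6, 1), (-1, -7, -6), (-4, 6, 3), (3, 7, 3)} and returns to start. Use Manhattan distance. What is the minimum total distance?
66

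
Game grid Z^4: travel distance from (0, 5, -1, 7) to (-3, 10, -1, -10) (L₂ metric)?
17.9722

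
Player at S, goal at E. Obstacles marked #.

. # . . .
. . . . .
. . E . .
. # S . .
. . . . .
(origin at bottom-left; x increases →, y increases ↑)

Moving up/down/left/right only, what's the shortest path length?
1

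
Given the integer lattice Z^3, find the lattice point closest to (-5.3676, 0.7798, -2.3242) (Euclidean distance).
(-5, 1, -2)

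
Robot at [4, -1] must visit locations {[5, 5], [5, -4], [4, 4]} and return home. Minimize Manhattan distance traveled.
20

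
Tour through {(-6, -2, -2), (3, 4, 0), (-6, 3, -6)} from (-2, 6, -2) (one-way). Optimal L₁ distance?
34
(one optimal route: (-2, 6, -2) → (3, 4, 0) → (-6, 3, -6) → (-6, -2, -2))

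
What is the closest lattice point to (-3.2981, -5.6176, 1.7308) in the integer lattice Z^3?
(-3, -6, 2)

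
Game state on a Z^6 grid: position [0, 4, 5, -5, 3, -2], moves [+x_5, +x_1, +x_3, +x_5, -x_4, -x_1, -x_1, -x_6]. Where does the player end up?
(-1, 4, 6, -6, 5, -3)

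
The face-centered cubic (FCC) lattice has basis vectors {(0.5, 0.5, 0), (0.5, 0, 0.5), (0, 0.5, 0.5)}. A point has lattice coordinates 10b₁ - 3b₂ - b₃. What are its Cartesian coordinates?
(3.5, 4.5, -2)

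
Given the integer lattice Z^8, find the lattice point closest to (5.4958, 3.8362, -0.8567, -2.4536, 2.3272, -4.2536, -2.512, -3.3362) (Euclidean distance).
(5, 4, -1, -2, 2, -4, -3, -3)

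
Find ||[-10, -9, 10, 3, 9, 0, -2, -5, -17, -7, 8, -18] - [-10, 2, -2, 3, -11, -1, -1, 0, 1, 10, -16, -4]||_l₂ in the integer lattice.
45.5741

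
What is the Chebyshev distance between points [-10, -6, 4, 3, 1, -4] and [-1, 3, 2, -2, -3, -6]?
9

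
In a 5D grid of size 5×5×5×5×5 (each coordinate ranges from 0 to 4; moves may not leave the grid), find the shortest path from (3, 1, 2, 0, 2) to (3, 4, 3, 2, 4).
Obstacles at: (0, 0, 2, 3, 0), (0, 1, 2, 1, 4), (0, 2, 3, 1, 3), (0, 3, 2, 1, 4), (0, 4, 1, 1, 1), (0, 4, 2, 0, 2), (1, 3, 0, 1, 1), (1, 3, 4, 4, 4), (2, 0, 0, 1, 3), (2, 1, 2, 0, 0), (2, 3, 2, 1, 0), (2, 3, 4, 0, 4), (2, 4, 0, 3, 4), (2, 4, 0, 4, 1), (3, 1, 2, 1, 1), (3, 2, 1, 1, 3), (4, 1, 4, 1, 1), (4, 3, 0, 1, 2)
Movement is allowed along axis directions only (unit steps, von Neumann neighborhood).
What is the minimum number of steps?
8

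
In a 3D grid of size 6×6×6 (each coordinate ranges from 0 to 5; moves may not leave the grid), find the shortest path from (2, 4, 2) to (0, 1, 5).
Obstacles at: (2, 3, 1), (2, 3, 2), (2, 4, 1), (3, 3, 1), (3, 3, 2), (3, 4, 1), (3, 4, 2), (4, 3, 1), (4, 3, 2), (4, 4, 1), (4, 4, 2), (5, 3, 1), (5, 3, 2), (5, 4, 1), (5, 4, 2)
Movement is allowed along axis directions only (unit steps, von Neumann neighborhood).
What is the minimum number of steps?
8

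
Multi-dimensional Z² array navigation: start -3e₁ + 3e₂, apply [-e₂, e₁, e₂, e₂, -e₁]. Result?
(-3, 4)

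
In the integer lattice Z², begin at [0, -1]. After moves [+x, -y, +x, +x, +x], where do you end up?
(4, -2)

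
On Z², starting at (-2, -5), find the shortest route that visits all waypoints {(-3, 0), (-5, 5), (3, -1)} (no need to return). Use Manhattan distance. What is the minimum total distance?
23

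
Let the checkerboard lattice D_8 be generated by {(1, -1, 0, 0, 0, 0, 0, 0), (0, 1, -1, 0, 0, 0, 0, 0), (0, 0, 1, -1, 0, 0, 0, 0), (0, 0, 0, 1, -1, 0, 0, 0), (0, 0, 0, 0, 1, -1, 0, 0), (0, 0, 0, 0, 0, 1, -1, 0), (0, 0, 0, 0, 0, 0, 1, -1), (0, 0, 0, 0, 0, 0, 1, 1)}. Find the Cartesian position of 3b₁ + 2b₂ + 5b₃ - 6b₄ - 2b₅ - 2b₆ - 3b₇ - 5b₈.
(3, -1, 3, -11, 4, 0, -6, -2)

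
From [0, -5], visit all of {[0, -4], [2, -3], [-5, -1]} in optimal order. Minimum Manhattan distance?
13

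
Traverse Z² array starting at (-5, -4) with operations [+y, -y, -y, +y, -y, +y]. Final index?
(-5, -4)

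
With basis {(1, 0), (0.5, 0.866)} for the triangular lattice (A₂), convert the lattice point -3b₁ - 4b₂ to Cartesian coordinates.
(-5, -3.464)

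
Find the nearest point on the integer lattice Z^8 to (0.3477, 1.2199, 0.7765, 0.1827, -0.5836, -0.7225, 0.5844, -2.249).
(0, 1, 1, 0, -1, -1, 1, -2)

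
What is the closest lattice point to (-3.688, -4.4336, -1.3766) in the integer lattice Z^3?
(-4, -4, -1)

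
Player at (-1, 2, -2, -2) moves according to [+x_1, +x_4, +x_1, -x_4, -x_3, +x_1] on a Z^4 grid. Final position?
(2, 2, -3, -2)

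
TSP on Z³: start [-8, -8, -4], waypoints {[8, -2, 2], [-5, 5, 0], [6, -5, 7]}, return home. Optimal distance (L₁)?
80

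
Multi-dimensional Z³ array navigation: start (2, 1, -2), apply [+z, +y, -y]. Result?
(2, 1, -1)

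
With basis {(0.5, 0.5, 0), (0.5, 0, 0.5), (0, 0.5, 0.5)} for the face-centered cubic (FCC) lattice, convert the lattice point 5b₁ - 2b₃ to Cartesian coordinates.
(2.5, 1.5, -1)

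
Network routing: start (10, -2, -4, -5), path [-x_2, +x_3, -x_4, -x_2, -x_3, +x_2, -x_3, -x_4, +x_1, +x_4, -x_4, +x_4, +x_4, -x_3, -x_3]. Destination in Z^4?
(11, -3, -7, -5)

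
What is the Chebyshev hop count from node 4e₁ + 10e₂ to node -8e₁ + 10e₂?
12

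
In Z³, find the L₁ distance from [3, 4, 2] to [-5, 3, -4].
15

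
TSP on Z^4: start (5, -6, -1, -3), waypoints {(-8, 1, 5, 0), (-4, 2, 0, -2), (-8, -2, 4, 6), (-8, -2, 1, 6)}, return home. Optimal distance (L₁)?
72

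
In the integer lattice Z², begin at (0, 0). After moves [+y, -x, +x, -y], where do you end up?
(0, 0)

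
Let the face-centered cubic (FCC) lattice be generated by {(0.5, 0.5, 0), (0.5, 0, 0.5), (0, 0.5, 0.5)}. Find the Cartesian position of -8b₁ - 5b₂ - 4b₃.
(-6.5, -6, -4.5)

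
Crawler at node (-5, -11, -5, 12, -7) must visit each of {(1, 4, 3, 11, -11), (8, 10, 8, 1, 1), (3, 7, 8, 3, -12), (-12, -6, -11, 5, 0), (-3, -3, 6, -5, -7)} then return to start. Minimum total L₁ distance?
194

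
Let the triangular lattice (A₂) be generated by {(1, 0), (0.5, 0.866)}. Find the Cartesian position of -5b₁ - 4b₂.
(-7, -3.464)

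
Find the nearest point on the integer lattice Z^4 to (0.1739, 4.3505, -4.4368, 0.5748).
(0, 4, -4, 1)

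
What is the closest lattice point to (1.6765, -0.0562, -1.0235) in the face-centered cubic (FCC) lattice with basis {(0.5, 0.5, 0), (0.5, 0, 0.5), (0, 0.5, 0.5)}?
(2, 0, -1)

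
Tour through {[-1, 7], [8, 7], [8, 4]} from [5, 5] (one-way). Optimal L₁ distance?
16
(one optimal route: (5, 5) → (8, 4) → (8, 7) → (-1, 7))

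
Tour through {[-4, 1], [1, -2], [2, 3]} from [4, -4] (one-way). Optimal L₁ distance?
19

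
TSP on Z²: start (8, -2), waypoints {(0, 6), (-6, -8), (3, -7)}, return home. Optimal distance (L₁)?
56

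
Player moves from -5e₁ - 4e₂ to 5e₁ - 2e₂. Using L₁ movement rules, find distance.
12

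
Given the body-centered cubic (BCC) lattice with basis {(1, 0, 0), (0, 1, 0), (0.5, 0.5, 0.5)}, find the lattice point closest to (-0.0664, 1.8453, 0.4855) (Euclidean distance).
(0, 2, 0)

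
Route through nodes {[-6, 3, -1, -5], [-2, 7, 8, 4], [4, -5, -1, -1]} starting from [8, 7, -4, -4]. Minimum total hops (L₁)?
70
(one optimal route: (8, 7, -4, -4) → (4, -5, -1, -1) → (-6, 3, -1, -5) → (-2, 7, 8, 4))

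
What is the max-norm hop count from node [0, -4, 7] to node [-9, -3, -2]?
9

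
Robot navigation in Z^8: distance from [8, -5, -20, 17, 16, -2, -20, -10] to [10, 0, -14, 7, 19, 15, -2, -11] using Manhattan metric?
62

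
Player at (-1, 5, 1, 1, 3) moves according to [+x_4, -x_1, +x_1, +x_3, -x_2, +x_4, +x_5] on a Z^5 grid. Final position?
(-1, 4, 2, 3, 4)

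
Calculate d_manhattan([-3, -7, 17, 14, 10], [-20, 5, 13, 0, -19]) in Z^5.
76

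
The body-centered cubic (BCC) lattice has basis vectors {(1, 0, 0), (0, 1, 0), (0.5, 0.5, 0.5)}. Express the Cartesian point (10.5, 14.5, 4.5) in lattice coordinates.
6b₁ + 10b₂ + 9b₃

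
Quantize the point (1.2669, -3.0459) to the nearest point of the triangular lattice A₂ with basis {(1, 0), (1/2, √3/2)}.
(1, -3.464)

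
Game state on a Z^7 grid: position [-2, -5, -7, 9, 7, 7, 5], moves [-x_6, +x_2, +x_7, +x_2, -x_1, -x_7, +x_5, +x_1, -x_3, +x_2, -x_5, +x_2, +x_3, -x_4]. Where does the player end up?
(-2, -1, -7, 8, 7, 6, 5)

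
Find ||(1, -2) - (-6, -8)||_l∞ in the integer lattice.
7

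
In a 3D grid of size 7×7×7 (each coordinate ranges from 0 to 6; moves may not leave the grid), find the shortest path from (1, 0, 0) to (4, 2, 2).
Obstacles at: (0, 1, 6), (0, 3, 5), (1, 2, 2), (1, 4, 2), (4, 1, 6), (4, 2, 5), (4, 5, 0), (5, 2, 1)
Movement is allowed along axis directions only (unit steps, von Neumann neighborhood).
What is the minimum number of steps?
7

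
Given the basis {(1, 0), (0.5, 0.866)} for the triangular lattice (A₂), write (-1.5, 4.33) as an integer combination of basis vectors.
-4b₁ + 5b₂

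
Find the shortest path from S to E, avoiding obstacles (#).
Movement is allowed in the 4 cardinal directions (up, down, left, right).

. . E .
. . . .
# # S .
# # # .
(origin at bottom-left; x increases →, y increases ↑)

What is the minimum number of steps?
2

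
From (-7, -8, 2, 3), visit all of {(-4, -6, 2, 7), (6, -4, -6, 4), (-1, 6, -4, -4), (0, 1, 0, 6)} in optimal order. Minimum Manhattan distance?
69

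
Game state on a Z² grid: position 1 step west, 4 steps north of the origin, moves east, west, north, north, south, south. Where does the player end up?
(-1, 4)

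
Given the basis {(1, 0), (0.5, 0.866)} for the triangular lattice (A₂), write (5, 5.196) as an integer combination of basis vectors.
2b₁ + 6b₂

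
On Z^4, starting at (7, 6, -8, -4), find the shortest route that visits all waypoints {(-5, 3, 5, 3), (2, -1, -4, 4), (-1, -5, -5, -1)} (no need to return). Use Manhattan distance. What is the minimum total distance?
59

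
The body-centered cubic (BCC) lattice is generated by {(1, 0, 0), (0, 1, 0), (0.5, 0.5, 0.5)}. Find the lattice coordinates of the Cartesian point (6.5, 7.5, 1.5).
5b₁ + 6b₂ + 3b₃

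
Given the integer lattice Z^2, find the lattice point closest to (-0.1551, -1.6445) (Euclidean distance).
(0, -2)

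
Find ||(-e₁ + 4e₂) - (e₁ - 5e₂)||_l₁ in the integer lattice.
11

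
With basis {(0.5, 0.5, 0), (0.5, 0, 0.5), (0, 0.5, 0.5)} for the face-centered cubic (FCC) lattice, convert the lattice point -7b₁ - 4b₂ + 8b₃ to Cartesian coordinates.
(-5.5, 0.5, 2)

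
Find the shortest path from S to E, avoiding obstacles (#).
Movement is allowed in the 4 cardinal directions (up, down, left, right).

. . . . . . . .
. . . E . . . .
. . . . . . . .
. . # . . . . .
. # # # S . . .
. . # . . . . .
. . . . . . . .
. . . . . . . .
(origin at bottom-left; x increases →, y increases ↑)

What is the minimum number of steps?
4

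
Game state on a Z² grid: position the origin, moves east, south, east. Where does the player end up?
(2, -1)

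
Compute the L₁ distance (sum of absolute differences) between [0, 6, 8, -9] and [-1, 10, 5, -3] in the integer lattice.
14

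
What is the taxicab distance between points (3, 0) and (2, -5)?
6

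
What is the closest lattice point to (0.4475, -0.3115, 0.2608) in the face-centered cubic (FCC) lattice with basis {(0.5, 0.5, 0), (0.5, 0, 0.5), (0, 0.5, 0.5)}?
(0.5, -0.5, 0)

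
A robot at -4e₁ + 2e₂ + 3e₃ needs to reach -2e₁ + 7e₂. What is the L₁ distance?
10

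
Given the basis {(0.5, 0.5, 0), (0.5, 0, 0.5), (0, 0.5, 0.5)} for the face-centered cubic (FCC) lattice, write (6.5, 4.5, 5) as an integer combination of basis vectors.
6b₁ + 7b₂ + 3b₃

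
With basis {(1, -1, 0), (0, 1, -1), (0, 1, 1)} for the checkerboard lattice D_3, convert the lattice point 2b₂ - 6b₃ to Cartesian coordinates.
(0, -4, -8)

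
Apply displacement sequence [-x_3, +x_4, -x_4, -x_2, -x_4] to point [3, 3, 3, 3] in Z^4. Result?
(3, 2, 2, 2)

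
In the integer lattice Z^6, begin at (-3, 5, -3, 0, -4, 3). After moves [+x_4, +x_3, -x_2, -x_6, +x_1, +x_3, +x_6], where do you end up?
(-2, 4, -1, 1, -4, 3)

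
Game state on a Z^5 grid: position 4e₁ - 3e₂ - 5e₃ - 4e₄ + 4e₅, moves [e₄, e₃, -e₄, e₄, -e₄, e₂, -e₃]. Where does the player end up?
(4, -2, -5, -4, 4)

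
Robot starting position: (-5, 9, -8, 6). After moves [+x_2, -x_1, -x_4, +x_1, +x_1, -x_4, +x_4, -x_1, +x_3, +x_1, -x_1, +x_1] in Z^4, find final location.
(-4, 10, -7, 5)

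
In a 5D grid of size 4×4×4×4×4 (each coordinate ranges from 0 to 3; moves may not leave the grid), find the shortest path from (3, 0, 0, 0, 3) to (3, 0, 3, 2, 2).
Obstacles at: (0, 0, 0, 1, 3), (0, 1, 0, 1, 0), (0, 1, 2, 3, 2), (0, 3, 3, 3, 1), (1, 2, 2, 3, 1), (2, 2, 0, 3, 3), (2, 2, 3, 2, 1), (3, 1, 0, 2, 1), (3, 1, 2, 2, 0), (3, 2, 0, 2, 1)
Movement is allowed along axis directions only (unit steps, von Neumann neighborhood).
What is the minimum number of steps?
6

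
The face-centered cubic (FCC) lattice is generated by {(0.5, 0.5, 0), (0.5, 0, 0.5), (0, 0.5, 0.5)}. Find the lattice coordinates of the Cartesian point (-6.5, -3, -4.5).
-5b₁ - 8b₂ - b₃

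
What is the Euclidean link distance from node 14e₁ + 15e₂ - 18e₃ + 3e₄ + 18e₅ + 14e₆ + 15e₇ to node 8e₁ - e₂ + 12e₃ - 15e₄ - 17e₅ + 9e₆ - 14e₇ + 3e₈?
60.1332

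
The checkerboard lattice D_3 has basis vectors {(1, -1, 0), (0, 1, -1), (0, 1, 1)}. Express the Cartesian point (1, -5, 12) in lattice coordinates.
b₁ - 8b₂ + 4b₃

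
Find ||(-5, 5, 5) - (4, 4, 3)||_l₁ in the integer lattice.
12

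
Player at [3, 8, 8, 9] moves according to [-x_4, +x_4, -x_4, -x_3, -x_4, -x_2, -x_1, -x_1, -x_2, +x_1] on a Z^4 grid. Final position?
(2, 6, 7, 7)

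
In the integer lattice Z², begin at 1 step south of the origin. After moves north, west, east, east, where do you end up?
(1, 0)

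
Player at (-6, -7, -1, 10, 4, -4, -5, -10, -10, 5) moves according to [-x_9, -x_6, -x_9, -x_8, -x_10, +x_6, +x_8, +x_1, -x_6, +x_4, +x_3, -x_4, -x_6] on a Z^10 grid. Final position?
(-5, -7, 0, 10, 4, -6, -5, -10, -12, 4)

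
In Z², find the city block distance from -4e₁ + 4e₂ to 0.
8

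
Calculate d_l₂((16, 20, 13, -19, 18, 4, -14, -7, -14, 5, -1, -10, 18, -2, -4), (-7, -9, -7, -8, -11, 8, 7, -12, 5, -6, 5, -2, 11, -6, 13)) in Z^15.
64.4205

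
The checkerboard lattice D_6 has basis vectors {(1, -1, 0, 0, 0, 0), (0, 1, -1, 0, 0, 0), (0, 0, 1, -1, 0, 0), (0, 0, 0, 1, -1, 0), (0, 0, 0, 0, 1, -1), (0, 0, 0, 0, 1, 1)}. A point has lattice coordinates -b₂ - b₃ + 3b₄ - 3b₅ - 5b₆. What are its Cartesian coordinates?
(0, -1, 0, 4, -11, -2)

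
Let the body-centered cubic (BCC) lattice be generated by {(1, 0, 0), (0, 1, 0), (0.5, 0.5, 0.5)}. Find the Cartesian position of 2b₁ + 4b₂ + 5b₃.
(4.5, 6.5, 2.5)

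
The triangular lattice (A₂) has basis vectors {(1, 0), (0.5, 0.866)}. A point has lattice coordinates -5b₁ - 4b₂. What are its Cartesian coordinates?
(-7, -3.464)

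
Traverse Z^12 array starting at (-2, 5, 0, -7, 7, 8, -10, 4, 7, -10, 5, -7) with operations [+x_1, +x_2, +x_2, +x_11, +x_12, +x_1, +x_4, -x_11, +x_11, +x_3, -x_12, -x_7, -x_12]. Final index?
(0, 7, 1, -6, 7, 8, -11, 4, 7, -10, 6, -8)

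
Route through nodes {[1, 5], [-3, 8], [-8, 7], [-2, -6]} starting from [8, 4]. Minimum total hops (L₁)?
40
(one optimal route: (8, 4) → (1, 5) → (-3, 8) → (-8, 7) → (-2, -6))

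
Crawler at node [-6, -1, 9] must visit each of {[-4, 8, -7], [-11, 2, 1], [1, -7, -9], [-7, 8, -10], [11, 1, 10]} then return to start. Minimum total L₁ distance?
122
(one optimal route: (-6, -1, 9) → (-11, 2, 1) → (-7, 8, -10) → (-4, 8, -7) → (1, -7, -9) → (11, 1, 10) → (-6, -1, 9))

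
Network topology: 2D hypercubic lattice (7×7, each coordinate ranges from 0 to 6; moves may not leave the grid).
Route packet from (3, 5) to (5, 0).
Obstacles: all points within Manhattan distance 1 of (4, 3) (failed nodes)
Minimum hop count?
9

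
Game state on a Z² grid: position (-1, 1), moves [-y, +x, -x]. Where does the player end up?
(-1, 0)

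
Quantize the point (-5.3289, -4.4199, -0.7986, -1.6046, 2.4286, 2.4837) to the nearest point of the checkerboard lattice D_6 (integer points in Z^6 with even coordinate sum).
(-5, -4, -1, -2, 2, 2)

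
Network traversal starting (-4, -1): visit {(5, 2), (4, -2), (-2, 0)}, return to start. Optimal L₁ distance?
26
(one optimal route: (-4, -1) → (4, -2) → (5, 2) → (-2, 0) → (-4, -1))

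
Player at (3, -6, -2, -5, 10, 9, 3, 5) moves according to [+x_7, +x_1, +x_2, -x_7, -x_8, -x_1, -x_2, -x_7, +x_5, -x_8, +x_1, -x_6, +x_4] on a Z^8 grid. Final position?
(4, -6, -2, -4, 11, 8, 2, 3)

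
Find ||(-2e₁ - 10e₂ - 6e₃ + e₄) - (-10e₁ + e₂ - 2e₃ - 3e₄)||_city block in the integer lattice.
27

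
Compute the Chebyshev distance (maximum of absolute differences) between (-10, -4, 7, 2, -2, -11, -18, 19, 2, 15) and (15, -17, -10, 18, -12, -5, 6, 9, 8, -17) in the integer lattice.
32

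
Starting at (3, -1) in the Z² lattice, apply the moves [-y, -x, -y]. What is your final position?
(2, -3)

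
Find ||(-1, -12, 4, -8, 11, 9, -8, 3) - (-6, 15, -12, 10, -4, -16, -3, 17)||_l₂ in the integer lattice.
49.0408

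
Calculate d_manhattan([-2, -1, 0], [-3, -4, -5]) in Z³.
9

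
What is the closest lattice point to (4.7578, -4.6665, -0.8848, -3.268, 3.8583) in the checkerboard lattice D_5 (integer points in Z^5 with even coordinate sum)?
(5, -5, -1, -3, 4)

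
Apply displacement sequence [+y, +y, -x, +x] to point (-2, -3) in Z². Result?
(-2, -1)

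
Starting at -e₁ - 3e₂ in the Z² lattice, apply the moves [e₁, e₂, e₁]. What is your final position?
(1, -2)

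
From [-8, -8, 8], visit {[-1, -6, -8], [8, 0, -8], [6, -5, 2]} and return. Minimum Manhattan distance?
80
(one optimal route: (-8, -8, 8) → (-1, -6, -8) → (8, 0, -8) → (6, -5, 2) → (-8, -8, 8))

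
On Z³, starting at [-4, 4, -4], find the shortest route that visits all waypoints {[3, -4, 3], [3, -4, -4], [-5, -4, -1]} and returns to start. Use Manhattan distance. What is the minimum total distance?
46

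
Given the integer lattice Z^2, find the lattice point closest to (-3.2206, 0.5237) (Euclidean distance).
(-3, 1)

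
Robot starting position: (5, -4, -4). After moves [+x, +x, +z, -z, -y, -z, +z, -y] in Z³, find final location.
(7, -6, -4)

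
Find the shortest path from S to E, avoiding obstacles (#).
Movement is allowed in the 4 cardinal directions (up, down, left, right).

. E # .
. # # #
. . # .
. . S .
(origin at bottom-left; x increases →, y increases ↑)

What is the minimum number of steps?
6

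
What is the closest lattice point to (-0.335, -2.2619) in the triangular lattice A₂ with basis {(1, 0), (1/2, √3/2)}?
(-0.5, -2.598)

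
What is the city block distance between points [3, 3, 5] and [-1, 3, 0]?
9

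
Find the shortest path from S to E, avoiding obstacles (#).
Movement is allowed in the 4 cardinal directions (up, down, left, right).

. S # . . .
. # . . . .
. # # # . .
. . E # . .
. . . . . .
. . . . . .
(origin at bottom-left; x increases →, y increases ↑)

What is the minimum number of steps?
6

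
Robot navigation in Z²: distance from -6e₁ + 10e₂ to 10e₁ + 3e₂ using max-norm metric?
16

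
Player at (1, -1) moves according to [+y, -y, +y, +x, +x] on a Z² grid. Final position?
(3, 0)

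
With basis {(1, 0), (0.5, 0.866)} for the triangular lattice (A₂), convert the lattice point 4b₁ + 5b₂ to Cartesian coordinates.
(6.5, 4.33)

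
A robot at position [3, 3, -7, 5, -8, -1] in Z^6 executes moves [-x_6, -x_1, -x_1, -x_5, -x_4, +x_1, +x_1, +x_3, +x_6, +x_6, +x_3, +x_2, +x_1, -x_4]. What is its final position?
(4, 4, -5, 3, -9, 0)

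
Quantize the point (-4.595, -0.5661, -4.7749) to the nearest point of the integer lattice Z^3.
(-5, -1, -5)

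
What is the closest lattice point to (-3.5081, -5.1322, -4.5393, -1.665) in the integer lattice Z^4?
(-4, -5, -5, -2)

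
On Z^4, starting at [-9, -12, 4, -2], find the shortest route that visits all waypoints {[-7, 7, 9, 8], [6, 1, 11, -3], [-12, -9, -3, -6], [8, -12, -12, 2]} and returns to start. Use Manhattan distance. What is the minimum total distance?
168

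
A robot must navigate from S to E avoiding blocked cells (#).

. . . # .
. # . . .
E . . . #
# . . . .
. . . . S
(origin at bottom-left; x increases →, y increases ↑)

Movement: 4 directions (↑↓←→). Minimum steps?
6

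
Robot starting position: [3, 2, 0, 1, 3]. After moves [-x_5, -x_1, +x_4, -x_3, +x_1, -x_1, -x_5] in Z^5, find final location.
(2, 2, -1, 2, 1)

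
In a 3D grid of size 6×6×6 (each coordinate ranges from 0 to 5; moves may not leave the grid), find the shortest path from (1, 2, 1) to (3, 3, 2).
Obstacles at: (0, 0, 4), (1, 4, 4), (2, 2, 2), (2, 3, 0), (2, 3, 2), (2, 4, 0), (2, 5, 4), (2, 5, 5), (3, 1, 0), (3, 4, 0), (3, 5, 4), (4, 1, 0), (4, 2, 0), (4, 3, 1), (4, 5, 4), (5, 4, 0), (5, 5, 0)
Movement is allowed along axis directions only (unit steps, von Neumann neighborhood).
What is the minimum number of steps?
4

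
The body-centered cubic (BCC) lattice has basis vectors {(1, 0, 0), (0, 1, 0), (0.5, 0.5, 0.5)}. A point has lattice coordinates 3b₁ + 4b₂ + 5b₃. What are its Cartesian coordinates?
(5.5, 6.5, 2.5)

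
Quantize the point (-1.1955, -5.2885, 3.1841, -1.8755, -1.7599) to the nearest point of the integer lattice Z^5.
(-1, -5, 3, -2, -2)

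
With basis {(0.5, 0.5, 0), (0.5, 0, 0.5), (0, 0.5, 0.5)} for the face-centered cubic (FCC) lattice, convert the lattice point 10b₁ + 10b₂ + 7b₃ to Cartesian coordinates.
(10, 8.5, 8.5)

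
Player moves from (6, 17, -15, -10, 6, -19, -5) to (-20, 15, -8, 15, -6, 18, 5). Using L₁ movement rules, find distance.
119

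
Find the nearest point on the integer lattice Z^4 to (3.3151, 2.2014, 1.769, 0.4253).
(3, 2, 2, 0)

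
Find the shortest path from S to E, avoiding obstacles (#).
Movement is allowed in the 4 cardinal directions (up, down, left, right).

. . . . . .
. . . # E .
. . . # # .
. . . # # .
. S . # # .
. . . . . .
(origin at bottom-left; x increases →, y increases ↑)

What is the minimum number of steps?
8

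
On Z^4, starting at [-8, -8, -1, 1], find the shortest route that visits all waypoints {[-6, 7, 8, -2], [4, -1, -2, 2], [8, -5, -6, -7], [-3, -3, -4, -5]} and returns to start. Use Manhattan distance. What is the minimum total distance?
116
(one optimal route: (-8, -8, -1, 1) → (-6, 7, 8, -2) → (-3, -3, -4, -5) → (8, -5, -6, -7) → (4, -1, -2, 2) → (-8, -8, -1, 1))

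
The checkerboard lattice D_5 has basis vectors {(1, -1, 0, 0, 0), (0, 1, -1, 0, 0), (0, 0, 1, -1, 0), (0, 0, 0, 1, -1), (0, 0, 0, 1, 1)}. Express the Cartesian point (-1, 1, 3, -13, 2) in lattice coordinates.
-b₁ + 3b₃ - 6b₄ - 4b₅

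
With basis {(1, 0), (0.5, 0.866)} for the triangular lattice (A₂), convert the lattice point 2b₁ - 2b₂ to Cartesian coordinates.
(1, -1.732)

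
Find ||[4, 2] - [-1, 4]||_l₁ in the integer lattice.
7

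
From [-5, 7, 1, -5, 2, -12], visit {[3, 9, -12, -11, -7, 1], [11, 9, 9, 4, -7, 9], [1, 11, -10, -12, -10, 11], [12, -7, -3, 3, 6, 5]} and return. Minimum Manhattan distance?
234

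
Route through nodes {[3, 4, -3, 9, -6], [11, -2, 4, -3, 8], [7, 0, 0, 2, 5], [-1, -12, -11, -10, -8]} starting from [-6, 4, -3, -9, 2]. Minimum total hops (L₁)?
136
(one optimal route: (-6, 4, -3, -9, 2) → (-1, -12, -11, -10, -8) → (3, 4, -3, 9, -6) → (7, 0, 0, 2, 5) → (11, -2, 4, -3, 8))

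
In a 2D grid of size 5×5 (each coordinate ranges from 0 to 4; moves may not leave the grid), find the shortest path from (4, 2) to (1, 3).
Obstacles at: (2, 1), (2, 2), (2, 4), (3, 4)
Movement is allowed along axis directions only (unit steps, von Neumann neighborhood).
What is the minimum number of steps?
4
(one shortest path: (4, 2) → (3, 2) → (3, 3) → (2, 3) → (1, 3))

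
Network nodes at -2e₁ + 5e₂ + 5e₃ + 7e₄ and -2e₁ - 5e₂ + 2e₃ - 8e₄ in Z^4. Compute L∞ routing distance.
15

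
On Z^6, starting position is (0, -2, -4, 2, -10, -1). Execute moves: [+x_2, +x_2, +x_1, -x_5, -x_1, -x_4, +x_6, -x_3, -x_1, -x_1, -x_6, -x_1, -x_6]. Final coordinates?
(-3, 0, -5, 1, -11, -2)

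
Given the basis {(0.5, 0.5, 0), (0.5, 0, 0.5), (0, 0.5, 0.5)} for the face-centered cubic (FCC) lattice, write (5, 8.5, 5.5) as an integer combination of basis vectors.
8b₁ + 2b₂ + 9b₃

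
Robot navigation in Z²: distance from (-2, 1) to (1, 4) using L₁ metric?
6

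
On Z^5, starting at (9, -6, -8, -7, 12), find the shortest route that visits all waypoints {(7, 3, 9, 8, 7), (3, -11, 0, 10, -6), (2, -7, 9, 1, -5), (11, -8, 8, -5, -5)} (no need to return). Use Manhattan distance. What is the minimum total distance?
122
(one optimal route: (9, -6, -8, -7, 12) → (11, -8, 8, -5, -5) → (2, -7, 9, 1, -5) → (3, -11, 0, 10, -6) → (7, 3, 9, 8, 7))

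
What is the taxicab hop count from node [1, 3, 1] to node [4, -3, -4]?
14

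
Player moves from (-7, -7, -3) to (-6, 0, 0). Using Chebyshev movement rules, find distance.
7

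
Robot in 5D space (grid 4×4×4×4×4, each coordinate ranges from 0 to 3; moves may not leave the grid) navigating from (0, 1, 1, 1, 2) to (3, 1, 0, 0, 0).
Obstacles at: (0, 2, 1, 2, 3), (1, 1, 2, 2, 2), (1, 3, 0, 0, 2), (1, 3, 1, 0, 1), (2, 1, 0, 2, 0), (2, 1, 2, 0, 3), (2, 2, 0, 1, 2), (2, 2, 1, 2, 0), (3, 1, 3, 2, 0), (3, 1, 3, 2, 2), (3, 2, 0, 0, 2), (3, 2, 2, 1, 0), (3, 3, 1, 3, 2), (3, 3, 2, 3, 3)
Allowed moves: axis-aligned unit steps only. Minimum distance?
7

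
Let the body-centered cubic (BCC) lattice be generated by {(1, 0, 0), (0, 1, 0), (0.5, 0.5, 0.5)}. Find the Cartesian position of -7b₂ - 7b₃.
(-3.5, -10.5, -3.5)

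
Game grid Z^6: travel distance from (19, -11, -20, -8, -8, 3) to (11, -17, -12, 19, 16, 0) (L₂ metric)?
38.4448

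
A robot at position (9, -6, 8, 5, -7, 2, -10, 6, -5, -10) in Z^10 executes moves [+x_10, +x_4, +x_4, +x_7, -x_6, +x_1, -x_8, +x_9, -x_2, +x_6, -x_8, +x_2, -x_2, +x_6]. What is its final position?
(10, -7, 8, 7, -7, 3, -9, 4, -4, -9)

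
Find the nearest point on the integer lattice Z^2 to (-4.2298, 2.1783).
(-4, 2)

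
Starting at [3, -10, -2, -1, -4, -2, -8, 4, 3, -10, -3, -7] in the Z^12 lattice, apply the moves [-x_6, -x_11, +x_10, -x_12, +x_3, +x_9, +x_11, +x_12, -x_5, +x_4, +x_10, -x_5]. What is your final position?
(3, -10, -1, 0, -6, -3, -8, 4, 4, -8, -3, -7)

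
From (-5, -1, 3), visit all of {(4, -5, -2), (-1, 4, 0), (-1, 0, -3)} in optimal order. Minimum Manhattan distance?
30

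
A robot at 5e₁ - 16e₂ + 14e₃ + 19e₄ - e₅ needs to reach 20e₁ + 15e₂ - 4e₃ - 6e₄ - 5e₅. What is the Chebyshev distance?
31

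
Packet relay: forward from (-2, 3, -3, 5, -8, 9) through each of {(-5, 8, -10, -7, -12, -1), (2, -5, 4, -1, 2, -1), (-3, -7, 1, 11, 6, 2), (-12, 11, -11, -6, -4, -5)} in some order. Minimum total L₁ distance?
149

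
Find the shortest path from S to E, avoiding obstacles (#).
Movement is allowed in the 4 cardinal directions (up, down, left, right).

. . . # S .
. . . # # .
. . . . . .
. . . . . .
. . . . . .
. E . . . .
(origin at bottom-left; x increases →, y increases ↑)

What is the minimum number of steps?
10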